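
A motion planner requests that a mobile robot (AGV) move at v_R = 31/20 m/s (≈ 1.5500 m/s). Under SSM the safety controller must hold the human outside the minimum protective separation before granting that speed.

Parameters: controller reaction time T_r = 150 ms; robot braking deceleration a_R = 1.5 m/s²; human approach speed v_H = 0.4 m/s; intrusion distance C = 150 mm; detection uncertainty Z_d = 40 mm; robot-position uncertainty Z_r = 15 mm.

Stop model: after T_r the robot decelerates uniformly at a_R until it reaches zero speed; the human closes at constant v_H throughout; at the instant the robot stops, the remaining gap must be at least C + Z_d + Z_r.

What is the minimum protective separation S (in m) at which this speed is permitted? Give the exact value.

braking lasts T_s = (31/20)/(3/2) = 1.0333 s
robot covers v_R·T_r = 1.5500·0.1500 = 0.2325 m before braking
robot under decel: 1.5500²/(2·1.5000) = 0.8008 m
human over T_r+T_s: 0.4000·(0.1500+1.0333) = 0.4733 m
residual clearance needed = 0.1500+0.0400+0.0150 = 0.2050 m
S_min ≈ 0.2325+0.8008+0.4733+0.2050  ⇒  S_min = 1027/600 m

S_min = 1027/600 m = 1.7117 m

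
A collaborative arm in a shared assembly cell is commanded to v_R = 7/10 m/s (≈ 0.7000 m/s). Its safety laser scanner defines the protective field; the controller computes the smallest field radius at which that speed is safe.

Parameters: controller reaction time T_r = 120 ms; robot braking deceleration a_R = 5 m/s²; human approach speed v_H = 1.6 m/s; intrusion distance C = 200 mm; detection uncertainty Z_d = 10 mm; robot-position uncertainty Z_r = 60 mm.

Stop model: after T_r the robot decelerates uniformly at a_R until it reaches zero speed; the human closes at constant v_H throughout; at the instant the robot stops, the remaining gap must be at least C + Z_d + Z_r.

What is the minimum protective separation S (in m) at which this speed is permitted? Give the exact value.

T_s = v_R/a_R = (7/10)/5 = 0.1400 s
robot covers v_R·T_r = 0.7000·0.1200 = 0.0840 m before braking
robot covers 0.7000·0.1400 − ½·5.0000·0.1400² = 0.0490 m while stopping
human over T_r+T_s: 1.6000·(0.1200+0.1400) = 0.4160 m
margins: 0.2000+0.0100+0.0600 = 0.2700 m
S_min ≈ 0.0840+0.0490+0.4160+0.2700  ⇒  S_min = 819/1000 m

S_min = 819/1000 m = 0.8190 m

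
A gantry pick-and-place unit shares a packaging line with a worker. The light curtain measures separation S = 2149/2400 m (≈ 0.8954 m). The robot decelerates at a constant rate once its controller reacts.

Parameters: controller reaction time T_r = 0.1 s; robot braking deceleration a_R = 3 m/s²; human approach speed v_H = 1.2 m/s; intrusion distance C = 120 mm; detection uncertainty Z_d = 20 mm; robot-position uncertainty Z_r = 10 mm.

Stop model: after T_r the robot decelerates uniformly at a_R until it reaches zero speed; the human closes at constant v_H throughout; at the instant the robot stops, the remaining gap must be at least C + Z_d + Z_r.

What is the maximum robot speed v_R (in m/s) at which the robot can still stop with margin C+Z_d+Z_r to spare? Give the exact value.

at the boundary: (1/6)·v² + (1/2)·v + (-1501/2400) = 0
  disc = (1/2)² − 4·(1/6)·(-1501/2400) = 2401/3600 ; √disc = 49/60
  v_R = (−(1/2) + 49/60) / (2·(1/6)) = 19/20 m/s
check:
stop time T_s = (19/20)/3 = 0.3167 s
reaction-phase robot travel = 0.9500·0.1000 = 0.0950 m
robot covers 0.9500·0.3167 − ½·3.0000·0.3167² = 0.1504 m while stopping
person approaches 1.2000·(0.1000+0.3167) = 0.5000 m
residual clearance needed = 0.1200+0.0200+0.0100 = 0.1500 m
sum ≈ 0.0950+0.1504+0.5000+0.1500 ≈ 0.8954 m = S ✓

v_R_max = 19/20 m/s = 0.9500 m/s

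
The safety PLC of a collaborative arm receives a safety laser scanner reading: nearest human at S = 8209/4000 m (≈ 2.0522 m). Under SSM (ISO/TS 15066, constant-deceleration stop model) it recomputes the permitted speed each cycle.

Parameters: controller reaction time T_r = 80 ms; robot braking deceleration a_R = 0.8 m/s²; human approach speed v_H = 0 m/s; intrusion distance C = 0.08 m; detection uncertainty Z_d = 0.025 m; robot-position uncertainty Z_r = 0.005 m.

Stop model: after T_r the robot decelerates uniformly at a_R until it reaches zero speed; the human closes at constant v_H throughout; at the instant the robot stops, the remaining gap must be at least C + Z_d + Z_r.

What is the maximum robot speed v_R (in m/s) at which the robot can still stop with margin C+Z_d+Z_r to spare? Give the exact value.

quadratic (5/8)·v² + (2/25)·v + (-7769/4000) = 0
  disc = (2/25)² − 4·(5/8)·(-7769/4000) = 194481/40000 ; √disc = 441/200
  v_R = (−(2/25) + 441/200) / (2·(5/8)) = 17/10 m/s
check:
T_s = v_R/a_R = (17/10)/(4/5) = 2.1250 s
reaction-phase robot travel = 1.7000·0.0800 = 0.1360 m
robot covers 1.7000·2.1250 − ½·0.8000·2.1250² = 1.8062 m while stopping
person approaches 0.0000·(0.0800+2.1250) = 0.0000 m
C+Z_d+Z_r = 0.0800+0.0250+0.0050 = 0.1100 m
sum ≈ 0.1360+1.8062+0.0000+0.1100 ≈ 2.0522 m = S ✓

v_R_max = 17/10 m/s = 1.7000 m/s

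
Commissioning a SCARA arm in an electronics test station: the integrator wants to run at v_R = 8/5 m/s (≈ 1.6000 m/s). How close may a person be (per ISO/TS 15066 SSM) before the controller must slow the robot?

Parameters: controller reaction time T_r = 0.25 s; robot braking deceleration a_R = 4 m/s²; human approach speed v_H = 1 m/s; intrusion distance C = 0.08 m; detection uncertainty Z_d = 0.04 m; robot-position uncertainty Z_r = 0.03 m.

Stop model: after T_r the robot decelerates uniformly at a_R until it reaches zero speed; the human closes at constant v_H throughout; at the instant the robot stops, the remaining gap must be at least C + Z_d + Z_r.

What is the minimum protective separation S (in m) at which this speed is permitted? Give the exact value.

T_s = v_R/a_R = (8/5)/4 = 0.4000 s
reaction-phase robot travel = 1.6000·0.2500 = 0.4000 m
robot under decel: 1.6000²/(2·4.0000) = 0.3200 m
human closes 1.0000·0.6500 = 0.6500 m
residual clearance needed = 0.0800+0.0400+0.0300 = 0.1500 m
S_min ≈ 0.4000+0.3200+0.6500+0.1500  ⇒  S_min = 38/25 m

S_min = 38/25 m = 1.5200 m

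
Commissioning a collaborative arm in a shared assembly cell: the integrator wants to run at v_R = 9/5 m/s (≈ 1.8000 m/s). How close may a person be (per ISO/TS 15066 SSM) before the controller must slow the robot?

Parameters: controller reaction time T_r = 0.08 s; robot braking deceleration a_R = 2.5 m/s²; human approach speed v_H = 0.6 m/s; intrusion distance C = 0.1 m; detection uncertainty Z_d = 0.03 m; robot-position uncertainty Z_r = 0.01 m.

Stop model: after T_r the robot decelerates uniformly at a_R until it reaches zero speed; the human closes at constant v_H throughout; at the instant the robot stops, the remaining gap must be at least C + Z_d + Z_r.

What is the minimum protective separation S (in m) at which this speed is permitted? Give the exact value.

stop time T_s = (9/5)/(5/2) = 0.7200 s
reaction-phase robot travel = 1.8000·0.0800 = 0.1440 m
robot under decel: 1.8000²/(2·2.5000) = 0.6480 m
human closes 0.6000·0.8000 = 0.4800 m
margins: 0.1000+0.0300+0.0100 = 0.1400 m
S_min ≈ 0.1440+0.6480+0.4800+0.1400  ⇒  S_min = 353/250 m

S_min = 353/250 m = 1.4120 m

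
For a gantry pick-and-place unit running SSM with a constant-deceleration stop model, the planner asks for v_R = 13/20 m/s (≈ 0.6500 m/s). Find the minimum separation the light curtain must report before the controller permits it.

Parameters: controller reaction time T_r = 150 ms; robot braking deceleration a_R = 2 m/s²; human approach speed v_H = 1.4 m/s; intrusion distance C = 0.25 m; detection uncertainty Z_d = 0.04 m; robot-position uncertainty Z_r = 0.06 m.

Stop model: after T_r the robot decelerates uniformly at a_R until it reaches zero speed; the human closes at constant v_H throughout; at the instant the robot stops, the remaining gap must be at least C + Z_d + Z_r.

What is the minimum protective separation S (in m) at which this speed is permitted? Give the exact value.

S_min = 1949/1600 m = 1.2181 m

stop time T_s = (13/20)/2 = 0.3250 s
reaction-phase robot travel = 0.6500·0.1500 = 0.0975 m
robot under decel: 0.6500²/(2·2.0000) = 0.1056 m
person approaches 1.4000·(0.1500+0.3250) = 0.6650 m
residual clearance needed = 0.2500+0.0400+0.0600 = 0.3500 m
S_min ≈ 0.0975+0.1056+0.6650+0.3500  ⇒  S_min = 1949/1600 m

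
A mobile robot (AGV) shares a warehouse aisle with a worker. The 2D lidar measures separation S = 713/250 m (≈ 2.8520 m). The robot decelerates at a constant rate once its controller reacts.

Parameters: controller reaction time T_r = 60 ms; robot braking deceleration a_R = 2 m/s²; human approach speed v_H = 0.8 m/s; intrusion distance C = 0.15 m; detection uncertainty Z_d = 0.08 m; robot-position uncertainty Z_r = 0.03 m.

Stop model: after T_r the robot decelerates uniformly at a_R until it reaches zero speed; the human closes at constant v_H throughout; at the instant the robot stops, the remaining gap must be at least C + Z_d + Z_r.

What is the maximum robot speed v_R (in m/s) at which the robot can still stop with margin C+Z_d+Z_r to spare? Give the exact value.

collect terms ⇒ (1/4)·v_R² + (23/50)·v_R + (-318/125) = 0
  disc = (23/50)² − 4·(1/4)·(-318/125) = 6889/2500 ; √disc = 83/50
  v_R = (−(23/50) + 83/50) / (2·(1/4)) = 12/5 m/s
check:
braking lasts T_s = (12/5)/2 = 1.2000 s
reaction-phase robot travel = 2.4000·0.0600 = 0.1440 m
braking distance = 2.4000²/(2·2.0000) = 1.4400 m
person approaches 0.8000·(0.0600+1.2000) = 1.0080 m
C+Z_d+Z_r = 0.1500+0.0800+0.0300 = 0.2600 m
sum ≈ 0.1440+1.4400+1.0080+0.2600 ≈ 2.8520 m = S ✓

v_R_max = 12/5 m/s = 2.4000 m/s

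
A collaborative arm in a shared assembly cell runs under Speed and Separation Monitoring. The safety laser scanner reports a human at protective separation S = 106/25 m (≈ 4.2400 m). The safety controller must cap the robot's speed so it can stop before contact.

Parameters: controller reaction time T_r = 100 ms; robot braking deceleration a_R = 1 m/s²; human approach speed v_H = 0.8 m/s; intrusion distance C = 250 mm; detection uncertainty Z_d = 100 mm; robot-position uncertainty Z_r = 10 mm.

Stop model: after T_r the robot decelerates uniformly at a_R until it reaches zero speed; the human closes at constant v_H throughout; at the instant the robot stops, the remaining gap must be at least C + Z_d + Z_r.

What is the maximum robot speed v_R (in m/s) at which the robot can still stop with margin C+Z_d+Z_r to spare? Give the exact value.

v_R_max = 2 m/s = 2.0000 m/s

quadratic (1/2)·v² + (9/10)·v + (-19/5) = 0
  disc = (9/10)² − 4·(1/2)·(-19/5) = 841/100 ; √disc = 29/10
  v_R = (−(9/10) + 29/10) / (2·(1/2)) = 2 m/s
check:
T_s = v_R/a_R = 2/1 = 2.0000 s
robot covers v_R·T_r = 2.0000·0.1000 = 0.2000 m before braking
braking distance = 2.0000²/(2·1.0000) = 2.0000 m
person approaches 0.8000·(0.1000+2.0000) = 1.6800 m
margins: 0.2500+0.1000+0.0100 = 0.3600 m
sum ≈ 0.2000+2.0000+1.6800+0.3600 ≈ 4.2400 m = S ✓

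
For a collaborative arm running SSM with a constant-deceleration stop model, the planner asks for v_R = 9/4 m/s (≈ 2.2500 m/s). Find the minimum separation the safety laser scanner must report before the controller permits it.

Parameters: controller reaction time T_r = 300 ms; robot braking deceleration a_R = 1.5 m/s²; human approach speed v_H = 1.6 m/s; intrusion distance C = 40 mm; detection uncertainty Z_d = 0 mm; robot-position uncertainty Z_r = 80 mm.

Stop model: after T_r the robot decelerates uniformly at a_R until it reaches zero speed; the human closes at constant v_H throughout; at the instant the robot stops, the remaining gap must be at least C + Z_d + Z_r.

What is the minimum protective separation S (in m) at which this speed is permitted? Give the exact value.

stop time T_s = (9/4)/(3/2) = 1.5000 s
robot covers v_R·T_r = 2.2500·0.3000 = 0.6750 m before braking
robot covers 2.2500·1.5000 − ½·1.5000·1.5000² = 1.6875 m while stopping
human over T_r+T_s: 1.6000·(0.3000+1.5000) = 2.8800 m
residual clearance needed = 0.0400+0.0000+0.0800 = 0.1200 m
S_min ≈ 0.6750+1.6875+2.8800+0.1200  ⇒  S_min = 429/80 m

S_min = 429/80 m = 5.3625 m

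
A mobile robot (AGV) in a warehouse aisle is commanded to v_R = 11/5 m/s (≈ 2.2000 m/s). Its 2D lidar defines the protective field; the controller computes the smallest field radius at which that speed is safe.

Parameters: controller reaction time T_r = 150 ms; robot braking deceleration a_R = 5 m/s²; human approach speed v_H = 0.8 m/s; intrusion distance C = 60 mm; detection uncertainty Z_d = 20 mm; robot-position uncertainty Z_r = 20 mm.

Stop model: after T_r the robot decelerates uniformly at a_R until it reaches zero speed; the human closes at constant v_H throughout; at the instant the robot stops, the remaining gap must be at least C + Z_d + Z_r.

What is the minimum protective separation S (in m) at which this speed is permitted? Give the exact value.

braking lasts T_s = (11/5)/5 = 0.4400 s
robot in T_r: 2.2000·0.1500 = 0.3300 m
robot covers 2.2000·0.4400 − ½·5.0000·0.4400² = 0.4840 m while stopping
human closes 0.8000·0.5900 = 0.4720 m
C+Z_d+Z_r = 0.0600+0.0200+0.0200 = 0.1000 m
S_min ≈ 0.3300+0.4840+0.4720+0.1000  ⇒  S_min = 693/500 m

S_min = 693/500 m = 1.3860 m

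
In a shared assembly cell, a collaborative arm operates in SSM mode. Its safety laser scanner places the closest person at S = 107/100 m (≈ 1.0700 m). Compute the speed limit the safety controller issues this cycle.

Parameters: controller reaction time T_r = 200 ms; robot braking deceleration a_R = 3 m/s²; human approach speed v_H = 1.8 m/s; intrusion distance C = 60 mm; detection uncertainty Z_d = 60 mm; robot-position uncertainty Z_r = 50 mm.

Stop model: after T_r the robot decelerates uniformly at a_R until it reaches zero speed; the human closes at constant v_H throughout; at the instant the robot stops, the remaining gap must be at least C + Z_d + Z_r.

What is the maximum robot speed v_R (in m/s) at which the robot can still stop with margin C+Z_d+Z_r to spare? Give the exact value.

at the boundary: (1/6)·v² + (4/5)·v + (-27/50) = 0
  disc = (4/5)² − 4·(1/6)·(-27/50) = 1 ; √disc = 1
  v_R = (−(4/5) + 1) / (2·(1/6)) = 3/5 m/s
check:
stop time T_s = (3/5)/3 = 0.2000 s
robot in T_r: 0.6000·0.2000 = 0.1200 m
braking distance = 0.6000²/(2·3.0000) = 0.0600 m
person approaches 1.8000·(0.2000+0.2000) = 0.7200 m
margins: 0.0600+0.0600+0.0500 = 0.1700 m
sum ≈ 0.1200+0.0600+0.7200+0.1700 ≈ 1.0700 m = S ✓

v_R_max = 3/5 m/s = 0.6000 m/s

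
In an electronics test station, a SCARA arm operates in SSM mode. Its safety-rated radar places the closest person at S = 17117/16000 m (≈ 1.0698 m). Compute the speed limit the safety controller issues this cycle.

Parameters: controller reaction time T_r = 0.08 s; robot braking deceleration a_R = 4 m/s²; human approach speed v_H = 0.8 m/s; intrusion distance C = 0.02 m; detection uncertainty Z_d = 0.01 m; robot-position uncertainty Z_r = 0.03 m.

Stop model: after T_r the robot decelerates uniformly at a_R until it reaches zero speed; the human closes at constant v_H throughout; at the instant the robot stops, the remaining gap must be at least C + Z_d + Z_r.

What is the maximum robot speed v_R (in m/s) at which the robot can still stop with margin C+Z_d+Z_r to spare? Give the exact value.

at the boundary: (1/8)·v² + (7/25)·v + (-15133/16000) = 0
  disc = (7/25)² − 4·(1/8)·(-15133/16000) = 88209/160000 ; √disc = 297/400
  v_R = (−(7/25) + 297/400) / (2·(1/8)) = 37/20 m/s
check:
T_s = v_R/a_R = (37/20)/4 = 0.4625 s
reaction-phase robot travel = 1.8500·0.0800 = 0.1480 m
robot under decel: 1.8500²/(2·4.0000) = 0.4278 m
human over T_r+T_s: 0.8000·(0.0800+0.4625) = 0.4340 m
margins: 0.0200+0.0100+0.0300 = 0.0600 m
sum ≈ 0.1480+0.4278+0.4340+0.0600 ≈ 1.0698 m = S ✓

v_R_max = 37/20 m/s = 1.8500 m/s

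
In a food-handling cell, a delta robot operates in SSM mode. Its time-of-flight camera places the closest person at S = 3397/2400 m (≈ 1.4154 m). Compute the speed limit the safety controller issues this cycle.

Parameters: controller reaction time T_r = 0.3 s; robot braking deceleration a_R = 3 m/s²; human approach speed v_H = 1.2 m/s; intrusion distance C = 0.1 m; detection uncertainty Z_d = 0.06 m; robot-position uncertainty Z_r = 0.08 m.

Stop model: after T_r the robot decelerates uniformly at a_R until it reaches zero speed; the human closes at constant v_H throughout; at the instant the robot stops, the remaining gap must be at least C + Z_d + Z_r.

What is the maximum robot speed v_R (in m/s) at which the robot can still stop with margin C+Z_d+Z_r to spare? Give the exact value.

collect terms ⇒ (1/6)·v_R² + (7/10)·v_R + (-1957/2400) = 0
  disc = (7/10)² − 4·(1/6)·(-1957/2400) = 3721/3600 ; √disc = 61/60
  v_R = (−(7/10) + 61/60) / (2·(1/6)) = 19/20 m/s
check:
T_s = v_R/a_R = (19/20)/3 = 0.3167 s
reaction-phase robot travel = 0.9500·0.3000 = 0.2850 m
robot under decel: 0.9500²/(2·3.0000) = 0.1504 m
person approaches 1.2000·(0.3000+0.3167) = 0.7400 m
margins: 0.1000+0.0600+0.0800 = 0.2400 m
sum ≈ 0.2850+0.1504+0.7400+0.2400 ≈ 1.4154 m = S ✓

v_R_max = 19/20 m/s = 0.9500 m/s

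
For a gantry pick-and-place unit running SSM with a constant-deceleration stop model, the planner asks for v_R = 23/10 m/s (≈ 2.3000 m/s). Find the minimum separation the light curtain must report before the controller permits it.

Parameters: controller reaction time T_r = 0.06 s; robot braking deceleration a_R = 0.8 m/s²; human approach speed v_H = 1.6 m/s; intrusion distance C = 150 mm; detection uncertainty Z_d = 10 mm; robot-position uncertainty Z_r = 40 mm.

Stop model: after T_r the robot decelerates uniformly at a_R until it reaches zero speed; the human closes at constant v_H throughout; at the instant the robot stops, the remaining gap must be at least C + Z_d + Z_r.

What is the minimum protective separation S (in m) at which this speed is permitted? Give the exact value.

S_min = 33361/4000 m = 8.3402 m

stop time T_s = (23/10)/(4/5) = 2.8750 s
reaction-phase robot travel = 2.3000·0.0600 = 0.1380 m
robot covers 2.3000·2.8750 − ½·0.8000·2.8750² = 3.3062 m while stopping
human closes 1.6000·2.9350 = 4.6960 m
C+Z_d+Z_r = 0.1500+0.0100+0.0400 = 0.2000 m
S_min ≈ 0.1380+3.3062+4.6960+0.2000  ⇒  S_min = 33361/4000 m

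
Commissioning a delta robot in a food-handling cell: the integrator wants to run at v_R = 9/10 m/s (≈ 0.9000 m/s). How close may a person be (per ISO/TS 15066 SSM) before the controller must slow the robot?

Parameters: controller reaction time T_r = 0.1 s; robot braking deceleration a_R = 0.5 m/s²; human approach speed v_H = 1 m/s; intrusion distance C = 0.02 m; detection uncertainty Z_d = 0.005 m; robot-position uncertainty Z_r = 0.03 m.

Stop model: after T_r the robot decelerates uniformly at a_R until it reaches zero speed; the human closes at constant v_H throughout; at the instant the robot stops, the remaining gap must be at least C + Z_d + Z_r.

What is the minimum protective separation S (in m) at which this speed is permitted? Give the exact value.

T_s = v_R/a_R = (9/10)/(1/2) = 1.8000 s
robot covers v_R·T_r = 0.9000·0.1000 = 0.0900 m before braking
robot covers 0.9000·1.8000 − ½·0.5000·1.8000² = 0.8100 m while stopping
person approaches 1.0000·(0.1000+1.8000) = 1.9000 m
C+Z_d+Z_r = 0.0200+0.0050+0.0300 = 0.0550 m
S_min ≈ 0.0900+0.8100+1.9000+0.0550  ⇒  S_min = 571/200 m

S_min = 571/200 m = 2.8550 m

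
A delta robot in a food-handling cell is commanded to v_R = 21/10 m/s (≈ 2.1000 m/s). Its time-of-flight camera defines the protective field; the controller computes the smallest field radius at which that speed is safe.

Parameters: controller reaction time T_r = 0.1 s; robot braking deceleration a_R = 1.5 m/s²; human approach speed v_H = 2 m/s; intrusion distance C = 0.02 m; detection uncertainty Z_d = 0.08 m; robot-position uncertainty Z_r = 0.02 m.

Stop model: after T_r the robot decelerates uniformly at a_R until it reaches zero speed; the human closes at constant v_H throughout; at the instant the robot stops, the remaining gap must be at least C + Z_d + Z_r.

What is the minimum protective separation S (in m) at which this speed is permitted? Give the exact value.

S_min = 24/5 m = 4.8000 m

T_s = v_R/a_R = (21/10)/(3/2) = 1.4000 s
robot in T_r: 2.1000·0.1000 = 0.2100 m
robot under decel: 2.1000²/(2·1.5000) = 1.4700 m
person approaches 2.0000·(0.1000+1.4000) = 3.0000 m
residual clearance needed = 0.0200+0.0800+0.0200 = 0.1200 m
S_min ≈ 0.2100+1.4700+3.0000+0.1200  ⇒  S_min = 24/5 m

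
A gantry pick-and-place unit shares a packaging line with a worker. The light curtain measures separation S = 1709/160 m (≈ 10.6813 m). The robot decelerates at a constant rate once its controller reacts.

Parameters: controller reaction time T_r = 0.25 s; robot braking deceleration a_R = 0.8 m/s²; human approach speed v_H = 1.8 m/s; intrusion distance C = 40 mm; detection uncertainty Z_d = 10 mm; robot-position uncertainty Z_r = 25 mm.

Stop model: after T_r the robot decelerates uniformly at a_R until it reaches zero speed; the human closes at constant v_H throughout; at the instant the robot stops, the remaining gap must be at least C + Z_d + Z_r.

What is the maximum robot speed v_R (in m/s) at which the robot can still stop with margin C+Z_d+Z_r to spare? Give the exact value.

v_R_max = 5/2 m/s = 2.5000 m/s

collect terms ⇒ (5/8)·v_R² + (5/2)·v_R + (-325/32) = 0
  disc = (5/2)² − 4·(5/8)·(-325/32) = 2025/64 ; √disc = 45/8
  v_R = (−(5/2) + 45/8) / (2·(5/8)) = 5/2 m/s
check:
braking lasts T_s = (5/2)/(4/5) = 3.1250 s
robot covers v_R·T_r = 2.5000·0.2500 = 0.6250 m before braking
robot under decel: 2.5000²/(2·0.8000) = 3.9062 m
human closes 1.8000·3.3750 = 6.0750 m
C+Z_d+Z_r = 0.0400+0.0100+0.0250 = 0.0750 m
sum ≈ 0.6250+3.9062+6.0750+0.0750 ≈ 10.6813 m = S ✓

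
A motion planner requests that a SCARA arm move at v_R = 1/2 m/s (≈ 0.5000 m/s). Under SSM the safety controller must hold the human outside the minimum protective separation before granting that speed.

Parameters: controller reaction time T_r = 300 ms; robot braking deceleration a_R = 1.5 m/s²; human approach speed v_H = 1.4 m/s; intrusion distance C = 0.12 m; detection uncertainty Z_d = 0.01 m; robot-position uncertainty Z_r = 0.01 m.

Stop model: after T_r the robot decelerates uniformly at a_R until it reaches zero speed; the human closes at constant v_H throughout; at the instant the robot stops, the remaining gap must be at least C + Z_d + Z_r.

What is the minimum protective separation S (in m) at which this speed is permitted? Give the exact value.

stop time T_s = (1/2)/(3/2) = 0.3333 s
robot covers v_R·T_r = 0.5000·0.3000 = 0.1500 m before braking
robot under decel: 0.5000²/(2·1.5000) = 0.0833 m
human closes 1.4000·0.6333 = 0.8867 m
margins: 0.1200+0.0100+0.0100 = 0.1400 m
S_min ≈ 0.1500+0.0833+0.8867+0.1400  ⇒  S_min = 63/50 m

S_min = 63/50 m = 1.2600 m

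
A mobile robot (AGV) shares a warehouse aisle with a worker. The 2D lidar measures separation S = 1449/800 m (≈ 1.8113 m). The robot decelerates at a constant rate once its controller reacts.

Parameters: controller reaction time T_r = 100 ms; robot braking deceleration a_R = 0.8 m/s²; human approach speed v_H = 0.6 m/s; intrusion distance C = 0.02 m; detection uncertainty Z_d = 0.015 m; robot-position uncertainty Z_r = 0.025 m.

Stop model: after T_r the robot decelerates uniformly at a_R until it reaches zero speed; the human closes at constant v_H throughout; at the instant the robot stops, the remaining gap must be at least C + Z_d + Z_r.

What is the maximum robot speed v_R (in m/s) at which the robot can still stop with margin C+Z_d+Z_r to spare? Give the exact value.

at the boundary: (5/8)·v² + (17/20)·v + (-1353/800) = 0
  disc = (17/20)² − 4·(5/8)·(-1353/800) = 7921/1600 ; √disc = 89/40
  v_R = (−(17/20) + 89/40) / (2·(5/8)) = 11/10 m/s
check:
T_s = v_R/a_R = (11/10)/(4/5) = 1.3750 s
robot covers v_R·T_r = 1.1000·0.1000 = 0.1100 m before braking
robot under decel: 1.1000²/(2·0.8000) = 0.7562 m
human over T_r+T_s: 0.6000·(0.1000+1.3750) = 0.8850 m
margins: 0.0200+0.0150+0.0250 = 0.0600 m
sum ≈ 0.1100+0.7562+0.8850+0.0600 ≈ 1.8113 m = S ✓

v_R_max = 11/10 m/s = 1.1000 m/s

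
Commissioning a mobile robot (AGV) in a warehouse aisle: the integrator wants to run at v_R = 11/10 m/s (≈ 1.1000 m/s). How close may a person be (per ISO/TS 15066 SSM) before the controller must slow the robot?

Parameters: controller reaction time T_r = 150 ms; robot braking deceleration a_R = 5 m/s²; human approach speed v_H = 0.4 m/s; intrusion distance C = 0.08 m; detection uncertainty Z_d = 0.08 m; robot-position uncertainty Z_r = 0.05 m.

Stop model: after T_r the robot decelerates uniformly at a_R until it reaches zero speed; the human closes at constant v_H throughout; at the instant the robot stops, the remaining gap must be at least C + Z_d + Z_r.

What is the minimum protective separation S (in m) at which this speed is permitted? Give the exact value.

stop time T_s = (11/10)/5 = 0.2200 s
reaction-phase robot travel = 1.1000·0.1500 = 0.1650 m
braking distance = 1.1000²/(2·5.0000) = 0.1210 m
human over T_r+T_s: 0.4000·(0.1500+0.2200) = 0.1480 m
margins: 0.0800+0.0800+0.0500 = 0.2100 m
S_min ≈ 0.1650+0.1210+0.1480+0.2100  ⇒  S_min = 161/250 m

S_min = 161/250 m = 0.6440 m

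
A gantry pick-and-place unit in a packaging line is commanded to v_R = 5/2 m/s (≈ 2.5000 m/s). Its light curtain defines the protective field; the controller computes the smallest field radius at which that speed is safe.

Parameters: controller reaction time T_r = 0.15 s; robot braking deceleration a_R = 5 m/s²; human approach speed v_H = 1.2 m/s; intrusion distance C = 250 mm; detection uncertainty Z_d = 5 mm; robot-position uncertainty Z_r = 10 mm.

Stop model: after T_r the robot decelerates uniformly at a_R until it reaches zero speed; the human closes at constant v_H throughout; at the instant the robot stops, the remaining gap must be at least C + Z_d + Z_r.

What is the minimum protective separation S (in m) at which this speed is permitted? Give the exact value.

S_min = 409/200 m = 2.0450 m

stop time T_s = (5/2)/5 = 0.5000 s
robot in T_r: 2.5000·0.1500 = 0.3750 m
braking distance = 2.5000²/(2·5.0000) = 0.6250 m
person approaches 1.2000·(0.1500+0.5000) = 0.7800 m
C+Z_d+Z_r = 0.2500+0.0050+0.0100 = 0.2650 m
S_min ≈ 0.3750+0.6250+0.7800+0.2650  ⇒  S_min = 409/200 m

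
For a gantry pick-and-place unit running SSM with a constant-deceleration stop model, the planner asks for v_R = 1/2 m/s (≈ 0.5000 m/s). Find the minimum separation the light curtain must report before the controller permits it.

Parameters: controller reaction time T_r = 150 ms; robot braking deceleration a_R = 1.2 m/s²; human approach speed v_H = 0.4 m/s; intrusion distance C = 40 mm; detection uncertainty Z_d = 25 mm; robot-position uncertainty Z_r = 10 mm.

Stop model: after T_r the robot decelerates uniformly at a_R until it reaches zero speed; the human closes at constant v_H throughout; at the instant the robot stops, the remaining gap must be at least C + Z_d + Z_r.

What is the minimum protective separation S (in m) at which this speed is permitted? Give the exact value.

braking lasts T_s = (1/2)/(6/5) = 0.4167 s
reaction-phase robot travel = 0.5000·0.1500 = 0.0750 m
robot under decel: 0.5000²/(2·1.2000) = 0.1042 m
person approaches 0.4000·(0.1500+0.4167) = 0.2267 m
margins: 0.0400+0.0250+0.0100 = 0.0750 m
S_min ≈ 0.0750+0.1042+0.2267+0.0750  ⇒  S_min = 577/1200 m

S_min = 577/1200 m = 0.4808 m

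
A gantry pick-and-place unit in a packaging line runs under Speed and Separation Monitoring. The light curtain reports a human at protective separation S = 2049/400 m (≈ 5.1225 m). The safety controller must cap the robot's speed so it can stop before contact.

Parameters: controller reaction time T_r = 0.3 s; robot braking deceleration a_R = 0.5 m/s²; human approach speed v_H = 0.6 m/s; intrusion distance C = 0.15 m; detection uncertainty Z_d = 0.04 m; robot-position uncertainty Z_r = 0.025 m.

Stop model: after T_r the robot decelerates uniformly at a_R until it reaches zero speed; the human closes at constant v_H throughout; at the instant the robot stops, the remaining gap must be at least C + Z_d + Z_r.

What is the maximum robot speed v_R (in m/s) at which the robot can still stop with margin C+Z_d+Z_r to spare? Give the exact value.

v_R_max = 31/20 m/s = 1.5500 m/s

quadratic (1)·v² + (3/2)·v + (-1891/400) = 0
  disc = (3/2)² − 4·(1)·(-1891/400) = 529/25 ; √disc = 23/5
  v_R = (−(3/2) + 23/5) / (2·(1)) = 31/20 m/s
check:
T_s = v_R/a_R = (31/20)/(1/2) = 3.1000 s
reaction-phase robot travel = 1.5500·0.3000 = 0.4650 m
robot covers 1.5500·3.1000 − ½·0.5000·3.1000² = 2.4025 m while stopping
person approaches 0.6000·(0.3000+3.1000) = 2.0400 m
residual clearance needed = 0.1500+0.0400+0.0250 = 0.2150 m
sum ≈ 0.4650+2.4025+2.0400+0.2150 ≈ 5.1225 m = S ✓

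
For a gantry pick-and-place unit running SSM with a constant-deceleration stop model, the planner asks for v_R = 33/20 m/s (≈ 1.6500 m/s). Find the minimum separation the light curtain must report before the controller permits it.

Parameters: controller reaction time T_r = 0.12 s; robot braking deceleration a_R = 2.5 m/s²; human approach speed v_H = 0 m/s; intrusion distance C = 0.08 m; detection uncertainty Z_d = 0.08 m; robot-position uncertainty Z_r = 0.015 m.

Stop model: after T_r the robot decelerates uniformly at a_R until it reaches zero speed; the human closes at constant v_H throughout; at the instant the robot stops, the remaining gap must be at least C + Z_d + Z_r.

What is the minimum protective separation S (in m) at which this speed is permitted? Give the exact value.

S_min = 367/400 m = 0.9175 m

T_s = v_R/a_R = (33/20)/(5/2) = 0.6600 s
reaction-phase robot travel = 1.6500·0.1200 = 0.1980 m
robot under decel: 1.6500²/(2·2.5000) = 0.5445 m
human over T_r+T_s: 0.0000·(0.1200+0.6600) = 0.0000 m
C+Z_d+Z_r = 0.0800+0.0800+0.0150 = 0.1750 m
S_min ≈ 0.1980+0.5445+0.0000+0.1750  ⇒  S_min = 367/400 m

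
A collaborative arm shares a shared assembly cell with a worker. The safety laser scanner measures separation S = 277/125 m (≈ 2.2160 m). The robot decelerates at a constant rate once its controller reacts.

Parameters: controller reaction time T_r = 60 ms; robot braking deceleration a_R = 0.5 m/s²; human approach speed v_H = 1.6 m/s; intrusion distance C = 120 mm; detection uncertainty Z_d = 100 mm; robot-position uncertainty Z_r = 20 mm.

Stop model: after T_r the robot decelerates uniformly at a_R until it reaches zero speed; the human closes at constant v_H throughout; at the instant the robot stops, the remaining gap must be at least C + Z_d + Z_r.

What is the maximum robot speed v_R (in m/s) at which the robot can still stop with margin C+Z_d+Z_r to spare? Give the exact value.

at the boundary: (1)·v² + (163/50)·v + (-47/25) = 0
  disc = (163/50)² − 4·(1)·(-47/25) = 45369/2500 ; √disc = 213/50
  v_R = (−(163/50) + 213/50) / (2·(1)) = 1/2 m/s
check:
braking lasts T_s = (1/2)/(1/2) = 1.0000 s
robot in T_r: 0.5000·0.0600 = 0.0300 m
robot under decel: 0.5000²/(2·0.5000) = 0.2500 m
human over T_r+T_s: 1.6000·(0.0600+1.0000) = 1.6960 m
margins: 0.1200+0.1000+0.0200 = 0.2400 m
sum ≈ 0.0300+0.2500+1.6960+0.2400 ≈ 2.2160 m = S ✓

v_R_max = 1/2 m/s = 0.5000 m/s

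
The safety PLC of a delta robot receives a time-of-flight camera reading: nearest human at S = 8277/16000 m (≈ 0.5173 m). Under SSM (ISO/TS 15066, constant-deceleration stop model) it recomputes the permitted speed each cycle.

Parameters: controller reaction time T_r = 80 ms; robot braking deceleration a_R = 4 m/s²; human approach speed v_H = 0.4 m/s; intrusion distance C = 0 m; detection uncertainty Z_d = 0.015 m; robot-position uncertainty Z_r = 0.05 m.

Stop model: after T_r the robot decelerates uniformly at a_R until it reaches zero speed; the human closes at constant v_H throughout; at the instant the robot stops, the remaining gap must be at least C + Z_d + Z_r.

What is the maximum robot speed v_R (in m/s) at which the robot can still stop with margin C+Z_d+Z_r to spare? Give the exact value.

collect terms ⇒ (1/8)·v_R² + (9/50)·v_R + (-269/640) = 0
  disc = (9/50)² − 4·(1/8)·(-269/640) = 38809/160000 ; √disc = 197/400
  v_R = (−(9/50) + 197/400) / (2·(1/8)) = 5/4 m/s
check:
stop time T_s = (5/4)/4 = 0.3125 s
robot in T_r: 1.2500·0.0800 = 0.1000 m
robot under decel: 1.2500²/(2·4.0000) = 0.1953 m
human over T_r+T_s: 0.4000·(0.0800+0.3125) = 0.1570 m
residual clearance needed = 0.0000+0.0150+0.0500 = 0.0650 m
sum ≈ 0.1000+0.1953+0.1570+0.0650 ≈ 0.5173 m = S ✓

v_R_max = 5/4 m/s = 1.2500 m/s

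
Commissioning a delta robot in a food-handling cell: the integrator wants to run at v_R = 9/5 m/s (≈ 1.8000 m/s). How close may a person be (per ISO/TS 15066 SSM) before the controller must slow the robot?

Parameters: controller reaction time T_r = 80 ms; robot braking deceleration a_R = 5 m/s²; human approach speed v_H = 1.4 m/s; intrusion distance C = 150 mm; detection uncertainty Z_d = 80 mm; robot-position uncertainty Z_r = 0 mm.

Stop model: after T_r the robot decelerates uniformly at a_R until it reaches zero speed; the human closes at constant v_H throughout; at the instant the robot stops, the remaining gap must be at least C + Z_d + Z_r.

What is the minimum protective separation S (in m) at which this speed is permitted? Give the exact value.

S_min = 657/500 m = 1.3140 m

stop time T_s = (9/5)/5 = 0.3600 s
robot covers v_R·T_r = 1.8000·0.0800 = 0.1440 m before braking
braking distance = 1.8000²/(2·5.0000) = 0.3240 m
human closes 1.4000·0.4400 = 0.6160 m
margins: 0.1500+0.0800+0.0000 = 0.2300 m
S_min ≈ 0.1440+0.3240+0.6160+0.2300  ⇒  S_min = 657/500 m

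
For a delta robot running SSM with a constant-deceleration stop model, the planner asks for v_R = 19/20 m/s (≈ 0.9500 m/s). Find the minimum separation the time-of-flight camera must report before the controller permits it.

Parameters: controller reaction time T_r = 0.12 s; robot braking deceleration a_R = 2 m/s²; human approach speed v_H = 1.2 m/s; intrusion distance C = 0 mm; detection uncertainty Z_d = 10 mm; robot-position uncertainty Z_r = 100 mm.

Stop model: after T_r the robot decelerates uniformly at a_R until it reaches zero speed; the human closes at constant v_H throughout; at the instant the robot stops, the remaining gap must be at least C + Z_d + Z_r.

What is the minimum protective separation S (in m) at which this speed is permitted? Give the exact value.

S_min = 9309/8000 m = 1.1636 m

braking lasts T_s = (19/20)/2 = 0.4750 s
robot covers v_R·T_r = 0.9500·0.1200 = 0.1140 m before braking
robot covers 0.9500·0.4750 − ½·2.0000·0.4750² = 0.2256 m while stopping
person approaches 1.2000·(0.1200+0.4750) = 0.7140 m
margins: 0.0000+0.0100+0.1000 = 0.1100 m
S_min ≈ 0.1140+0.2256+0.7140+0.1100  ⇒  S_min = 9309/8000 m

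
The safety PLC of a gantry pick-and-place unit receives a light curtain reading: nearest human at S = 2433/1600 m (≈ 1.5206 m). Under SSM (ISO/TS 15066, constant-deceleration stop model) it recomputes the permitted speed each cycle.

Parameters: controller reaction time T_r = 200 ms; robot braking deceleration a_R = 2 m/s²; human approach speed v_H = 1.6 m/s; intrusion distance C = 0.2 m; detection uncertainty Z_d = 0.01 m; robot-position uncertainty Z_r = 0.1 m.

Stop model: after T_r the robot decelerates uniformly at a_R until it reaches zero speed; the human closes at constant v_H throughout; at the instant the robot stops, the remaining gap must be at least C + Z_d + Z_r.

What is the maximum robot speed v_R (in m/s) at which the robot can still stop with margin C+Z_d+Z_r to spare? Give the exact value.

collect terms ⇒ (1/4)·v_R² + (1)·v_R + (-57/64) = 0
  disc = (1)² − 4·(1/4)·(-57/64) = 121/64 ; √disc = 11/8
  v_R = (−(1) + 11/8) / (2·(1/4)) = 3/4 m/s
check:
T_s = v_R/a_R = (3/4)/2 = 0.3750 s
robot covers v_R·T_r = 0.7500·0.2000 = 0.1500 m before braking
braking distance = 0.7500²/(2·2.0000) = 0.1406 m
person approaches 1.6000·(0.2000+0.3750) = 0.9200 m
margins: 0.2000+0.0100+0.1000 = 0.3100 m
sum ≈ 0.1500+0.1406+0.9200+0.3100 ≈ 1.5206 m = S ✓

v_R_max = 3/4 m/s = 0.7500 m/s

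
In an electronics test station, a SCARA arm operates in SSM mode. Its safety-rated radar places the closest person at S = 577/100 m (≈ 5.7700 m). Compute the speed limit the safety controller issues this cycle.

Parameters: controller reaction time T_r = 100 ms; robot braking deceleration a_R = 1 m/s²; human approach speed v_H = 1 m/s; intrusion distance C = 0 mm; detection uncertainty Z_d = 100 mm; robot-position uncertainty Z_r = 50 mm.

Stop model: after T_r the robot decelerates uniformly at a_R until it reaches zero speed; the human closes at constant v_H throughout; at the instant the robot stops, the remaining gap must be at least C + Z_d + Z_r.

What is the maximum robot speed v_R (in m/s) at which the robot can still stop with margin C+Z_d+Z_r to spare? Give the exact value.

v_R_max = 12/5 m/s = 2.4000 m/s

quadratic (1/2)·v² + (11/10)·v + (-138/25) = 0
  disc = (11/10)² − 4·(1/2)·(-138/25) = 49/4 ; √disc = 7/2
  v_R = (−(11/10) + 7/2) / (2·(1/2)) = 12/5 m/s
check:
braking lasts T_s = (12/5)/1 = 2.4000 s
reaction-phase robot travel = 2.4000·0.1000 = 0.2400 m
robot under decel: 2.4000²/(2·1.0000) = 2.8800 m
human over T_r+T_s: 1.0000·(0.1000+2.4000) = 2.5000 m
residual clearance needed = 0.0000+0.1000+0.0500 = 0.1500 m
sum ≈ 0.2400+2.8800+2.5000+0.1500 ≈ 5.7700 m = S ✓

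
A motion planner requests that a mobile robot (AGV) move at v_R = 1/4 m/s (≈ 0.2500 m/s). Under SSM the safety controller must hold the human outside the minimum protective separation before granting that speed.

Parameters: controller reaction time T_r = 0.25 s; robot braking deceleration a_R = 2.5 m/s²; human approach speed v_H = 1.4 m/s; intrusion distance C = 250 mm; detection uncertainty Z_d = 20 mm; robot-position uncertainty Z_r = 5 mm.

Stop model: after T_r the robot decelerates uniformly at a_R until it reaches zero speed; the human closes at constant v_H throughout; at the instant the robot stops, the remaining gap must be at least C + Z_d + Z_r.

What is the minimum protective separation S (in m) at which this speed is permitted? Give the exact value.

S_min = 21/25 m = 0.8400 m

T_s = v_R/a_R = (1/4)/(5/2) = 0.1000 s
reaction-phase robot travel = 0.2500·0.2500 = 0.0625 m
robot covers 0.2500·0.1000 − ½·2.5000·0.1000² = 0.0125 m while stopping
person approaches 1.4000·(0.2500+0.1000) = 0.4900 m
margins: 0.2500+0.0200+0.0050 = 0.2750 m
S_min ≈ 0.0625+0.0125+0.4900+0.2750  ⇒  S_min = 21/25 m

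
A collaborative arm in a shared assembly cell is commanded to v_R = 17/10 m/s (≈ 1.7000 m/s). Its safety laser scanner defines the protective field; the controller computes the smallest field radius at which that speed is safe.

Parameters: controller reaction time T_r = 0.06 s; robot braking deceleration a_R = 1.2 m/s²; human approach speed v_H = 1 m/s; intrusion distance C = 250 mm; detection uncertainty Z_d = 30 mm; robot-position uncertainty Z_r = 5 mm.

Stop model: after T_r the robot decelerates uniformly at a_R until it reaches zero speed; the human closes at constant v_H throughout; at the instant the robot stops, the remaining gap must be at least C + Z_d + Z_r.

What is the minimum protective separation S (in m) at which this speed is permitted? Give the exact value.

S_min = 18407/6000 m = 3.0678 m

stop time T_s = (17/10)/(6/5) = 1.4167 s
robot covers v_R·T_r = 1.7000·0.0600 = 0.1020 m before braking
braking distance = 1.7000²/(2·1.2000) = 1.2042 m
human closes 1.0000·1.4767 = 1.4767 m
residual clearance needed = 0.2500+0.0300+0.0050 = 0.2850 m
S_min ≈ 0.1020+1.2042+1.4767+0.2850  ⇒  S_min = 18407/6000 m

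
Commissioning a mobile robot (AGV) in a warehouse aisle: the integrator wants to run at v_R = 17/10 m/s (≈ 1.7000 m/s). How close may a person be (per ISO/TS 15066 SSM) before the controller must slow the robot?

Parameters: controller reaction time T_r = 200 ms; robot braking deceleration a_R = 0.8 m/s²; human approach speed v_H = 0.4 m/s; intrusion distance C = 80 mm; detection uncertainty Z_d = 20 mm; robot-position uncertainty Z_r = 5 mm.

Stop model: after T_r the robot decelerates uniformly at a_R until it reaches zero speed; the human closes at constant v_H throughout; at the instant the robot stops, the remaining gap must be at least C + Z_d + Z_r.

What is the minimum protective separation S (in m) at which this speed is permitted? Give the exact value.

S_min = 509/160 m = 3.1812 m

stop time T_s = (17/10)/(4/5) = 2.1250 s
robot covers v_R·T_r = 1.7000·0.2000 = 0.3400 m before braking
robot covers 1.7000·2.1250 − ½·0.8000·2.1250² = 1.8062 m while stopping
human over T_r+T_s: 0.4000·(0.2000+2.1250) = 0.9300 m
margins: 0.0800+0.0200+0.0050 = 0.1050 m
S_min ≈ 0.3400+1.8062+0.9300+0.1050  ⇒  S_min = 509/160 m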